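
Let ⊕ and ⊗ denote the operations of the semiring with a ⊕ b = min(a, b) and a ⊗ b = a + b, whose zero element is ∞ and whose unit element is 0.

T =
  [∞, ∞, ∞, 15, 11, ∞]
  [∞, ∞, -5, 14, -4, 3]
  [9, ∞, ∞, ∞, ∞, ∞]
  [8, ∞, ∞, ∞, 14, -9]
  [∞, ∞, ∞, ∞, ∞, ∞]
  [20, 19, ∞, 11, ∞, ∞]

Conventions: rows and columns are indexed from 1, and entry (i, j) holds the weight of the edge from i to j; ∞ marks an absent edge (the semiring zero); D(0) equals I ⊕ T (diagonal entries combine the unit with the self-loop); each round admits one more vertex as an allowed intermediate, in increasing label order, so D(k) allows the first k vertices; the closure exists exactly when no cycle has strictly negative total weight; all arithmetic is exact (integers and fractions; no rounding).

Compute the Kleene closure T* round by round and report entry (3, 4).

D(0):
  [0, ∞, ∞, 15, 11, ∞]
  [∞, 0, -5, 14, -4, 3]
  [9, ∞, 0, ∞, ∞, ∞]
  [8, ∞, ∞, 0, 14, -9]
  [∞, ∞, ∞, ∞, 0, ∞]
  [20, 19, ∞, 11, ∞, 0]
D(1):
  [0, ∞, ∞, 15, 11, ∞]
  [∞, 0, -5, 14, -4, 3]
  [9, ∞, 0, 24, 20, ∞]
  [8, ∞, ∞, 0, 14, -9]
  [∞, ∞, ∞, ∞, 0, ∞]
  [20, 19, ∞, 11, 31, 0]
D(2):
  [0, ∞, ∞, 15, 11, ∞]
  [∞, 0, -5, 14, -4, 3]
  [9, ∞, 0, 24, 20, ∞]
  [8, ∞, ∞, 0, 14, -9]
  [∞, ∞, ∞, ∞, 0, ∞]
  [20, 19, 14, 11, 15, 0]
D(3):
  [0, ∞, ∞, 15, 11, ∞]
  [4, 0, -5, 14, -4, 3]
  [9, ∞, 0, 24, 20, ∞]
  [8, ∞, ∞, 0, 14, -9]
  [∞, ∞, ∞, ∞, 0, ∞]
  [20, 19, 14, 11, 15, 0]
D(4):
  [0, ∞, ∞, 15, 11, 6]
  [4, 0, -5, 14, -4, 3]
  [9, ∞, 0, 24, 20, 15]
  [8, ∞, ∞, 0, 14, -9]
  [∞, ∞, ∞, ∞, 0, ∞]
  [19, 19, 14, 11, 15, 0]
D(5):
  [0, ∞, ∞, 15, 11, 6]
  [4, 0, -5, 14, -4, 3]
  [9, ∞, 0, 24, 20, 15]
  [8, ∞, ∞, 0, 14, -9]
  [∞, ∞, ∞, ∞, 0, ∞]
  [19, 19, 14, 11, 15, 0]
D(6):
  [0, 25, 20, 15, 11, 6]
  [4, 0, -5, 14, -4, 3]
  [9, 34, 0, 24, 20, 15]
  [8, 10, 5, 0, 6, -9]
  [∞, ∞, ∞, ∞, 0, ∞]
  [19, 19, 14, 11, 15, 0]
Answer: T*[3][4] = 24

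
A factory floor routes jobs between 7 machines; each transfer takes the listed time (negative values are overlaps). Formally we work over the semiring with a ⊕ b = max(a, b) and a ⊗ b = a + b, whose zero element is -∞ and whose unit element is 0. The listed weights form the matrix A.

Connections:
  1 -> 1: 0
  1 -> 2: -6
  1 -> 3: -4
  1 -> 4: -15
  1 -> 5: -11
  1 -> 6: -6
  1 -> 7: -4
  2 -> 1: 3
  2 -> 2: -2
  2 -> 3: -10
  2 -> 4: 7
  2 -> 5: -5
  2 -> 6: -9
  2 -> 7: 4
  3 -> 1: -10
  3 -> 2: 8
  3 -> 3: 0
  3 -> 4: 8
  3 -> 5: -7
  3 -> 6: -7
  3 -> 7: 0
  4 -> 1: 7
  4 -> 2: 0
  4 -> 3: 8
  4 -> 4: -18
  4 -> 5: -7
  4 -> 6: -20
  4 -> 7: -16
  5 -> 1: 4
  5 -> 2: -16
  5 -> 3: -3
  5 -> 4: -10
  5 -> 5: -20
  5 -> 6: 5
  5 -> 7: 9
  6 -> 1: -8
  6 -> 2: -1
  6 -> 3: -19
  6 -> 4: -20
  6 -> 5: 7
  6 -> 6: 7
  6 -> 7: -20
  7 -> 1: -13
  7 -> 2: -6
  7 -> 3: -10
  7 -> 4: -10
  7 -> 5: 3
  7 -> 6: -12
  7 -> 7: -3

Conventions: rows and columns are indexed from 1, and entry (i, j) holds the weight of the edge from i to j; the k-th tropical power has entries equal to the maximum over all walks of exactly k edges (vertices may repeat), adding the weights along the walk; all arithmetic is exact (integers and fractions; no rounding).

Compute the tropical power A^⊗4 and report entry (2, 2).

A^⊗2:
  [0, 4, -4, 4, 1, 1, -2]
  [14, 7, 15, 5, 7, 0, 4]
  [15, 8, 16, 15, 3, 0, 12]
  [7, 16, 8, 16, 1, 1, 8]
  [4, 5, 0, 5, 12, 12, 6]
  [11, 6, 4, 6, 14, 14, 16]
  [7, -2, 0, 1, 0, 8, 12]
A^⊗3:
  [11, 4, 12, 11, 8, 8, 10]
  [14, 23, 15, 23, 8, 12, 16]
  [22, 24, 23, 24, 15, 9, 16]
  [23, 16, 24, 23, 11, 8, 20]
  [16, 11, 13, 12, 19, 19, 21]
  [18, 13, 14, 13, 21, 21, 23]
  [8, 8, 9, 8, 15, 15, 9]
A^⊗4:
  [18, 20, 19, 20, 15, 15, 17]
  [30, 23, 31, 30, 19, 19, 27]
  [31, 31, 32, 31, 19, 20, 28]
  [30, 32, 31, 32, 23, 17, 24]
  [23, 21, 20, 21, 26, 26, 28]
  [25, 22, 21, 22, 28, 28, 30]
  [19, 17, 16, 17, 22, 22, 24]
Key observation: the optimum is the walk 2->4->3->3->2, with weight 7 + 8 + 0 + 8 = 23.
Optimal value attained by: walk 2->4->3->3->2.
Answer: (A^⊗4)[2][2] = 23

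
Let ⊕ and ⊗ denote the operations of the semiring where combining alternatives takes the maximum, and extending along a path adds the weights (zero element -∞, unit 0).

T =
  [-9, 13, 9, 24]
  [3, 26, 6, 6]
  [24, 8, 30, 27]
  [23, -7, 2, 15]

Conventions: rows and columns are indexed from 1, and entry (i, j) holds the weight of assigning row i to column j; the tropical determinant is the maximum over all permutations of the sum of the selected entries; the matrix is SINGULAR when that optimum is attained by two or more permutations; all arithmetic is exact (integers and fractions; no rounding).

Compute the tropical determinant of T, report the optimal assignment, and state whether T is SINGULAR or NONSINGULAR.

σ = (1, 2, 3, 4): (-9) + 26 + 30 + 15 = 62
σ = (1, 2, 4, 3): (-9) + 26 + 27 + 2 = 46
σ = (1, 3, 2, 4): (-9) + 6 + 8 + 15 = 20
σ = (1, 3, 4, 2): (-9) + 6 + 27 + (-7) = 17
σ = (1, 4, 2, 3): (-9) + 6 + 8 + 2 = 7
σ = (1, 4, 3, 2): (-9) + 6 + 30 + (-7) = 20
σ = (2, 1, 3, 4): 13 + 3 + 30 + 15 = 61
σ = (2, 1, 4, 3): 13 + 3 + 27 + 2 = 45
σ = (2, 3, 1, 4): 13 + 6 + 24 + 15 = 58
σ = (2, 3, 4, 1): 13 + 6 + 27 + 23 = 69
σ = (2, 4, 1, 3): 13 + 6 + 24 + 2 = 45
σ = (2, 4, 3, 1): 13 + 6 + 30 + 23 = 72
σ = (3, 1, 2, 4): 9 + 3 + 8 + 15 = 35
σ = (3, 1, 4, 2): 9 + 3 + 27 + (-7) = 32
σ = (3, 2, 1, 4): 9 + 26 + 24 + 15 = 74
σ = (3, 2, 4, 1): 9 + 26 + 27 + 23 = 85
σ = (3, 4, 1, 2): 9 + 6 + 24 + (-7) = 32
σ = (3, 4, 2, 1): 9 + 6 + 8 + 23 = 46
σ = (4, 1, 2, 3): 24 + 3 + 8 + 2 = 37
σ = (4, 1, 3, 2): 24 + 3 + 30 + (-7) = 50
σ = (4, 2, 1, 3): 24 + 26 + 24 + 2 = 76
σ = (4, 2, 3, 1): 24 + 26 + 30 + 23 = 103
σ = (4, 3, 1, 2): 24 + 6 + 24 + (-7) = 47
σ = (4, 3, 2, 1): 24 + 6 + 8 + 23 = 61
Optimal value attained by: σ = (4, 2, 3, 1).
Answer: det⊕(T) = 103; verdict: NONSINGULAR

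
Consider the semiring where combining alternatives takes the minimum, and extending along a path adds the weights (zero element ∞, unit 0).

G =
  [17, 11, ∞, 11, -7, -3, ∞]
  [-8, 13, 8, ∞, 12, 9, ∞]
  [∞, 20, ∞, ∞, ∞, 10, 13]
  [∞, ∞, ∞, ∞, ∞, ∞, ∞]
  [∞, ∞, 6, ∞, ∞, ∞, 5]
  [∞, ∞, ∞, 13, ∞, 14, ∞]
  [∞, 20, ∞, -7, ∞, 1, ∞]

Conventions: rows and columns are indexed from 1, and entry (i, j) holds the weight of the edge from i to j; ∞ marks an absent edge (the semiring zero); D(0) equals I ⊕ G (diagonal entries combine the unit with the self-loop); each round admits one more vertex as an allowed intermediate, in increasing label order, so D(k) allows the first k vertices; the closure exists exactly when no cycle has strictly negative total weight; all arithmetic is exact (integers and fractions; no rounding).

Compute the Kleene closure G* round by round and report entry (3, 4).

D(0):
  [0, 11, ∞, 11, -7, -3, ∞]
  [-8, 0, 8, ∞, 12, 9, ∞]
  [∞, 20, 0, ∞, ∞, 10, 13]
  [∞, ∞, ∞, 0, ∞, ∞, ∞]
  [∞, ∞, 6, ∞, 0, ∞, 5]
  [∞, ∞, ∞, 13, ∞, 0, ∞]
  [∞, 20, ∞, -7, ∞, 1, 0]
D(1):
  [0, 11, ∞, 11, -7, -3, ∞]
  [-8, 0, 8, 3, -15, -11, ∞]
  [∞, 20, 0, ∞, ∞, 10, 13]
  [∞, ∞, ∞, 0, ∞, ∞, ∞]
  [∞, ∞, 6, ∞, 0, ∞, 5]
  [∞, ∞, ∞, 13, ∞, 0, ∞]
  [∞, 20, ∞, -7, ∞, 1, 0]
D(2):
  [0, 11, 19, 11, -7, -3, ∞]
  [-8, 0, 8, 3, -15, -11, ∞]
  [12, 20, 0, 23, 5, 9, 13]
  [∞, ∞, ∞, 0, ∞, ∞, ∞]
  [∞, ∞, 6, ∞, 0, ∞, 5]
  [∞, ∞, ∞, 13, ∞, 0, ∞]
  [12, 20, 28, -7, 5, 1, 0]
D(3):
  [0, 11, 19, 11, -7, -3, 32]
  [-8, 0, 8, 3, -15, -11, 21]
  [12, 20, 0, 23, 5, 9, 13]
  [∞, ∞, ∞, 0, ∞, ∞, ∞]
  [18, 26, 6, 29, 0, 15, 5]
  [∞, ∞, ∞, 13, ∞, 0, ∞]
  [12, 20, 28, -7, 5, 1, 0]
D(4):
  [0, 11, 19, 11, -7, -3, 32]
  [-8, 0, 8, 3, -15, -11, 21]
  [12, 20, 0, 23, 5, 9, 13]
  [∞, ∞, ∞, 0, ∞, ∞, ∞]
  [18, 26, 6, 29, 0, 15, 5]
  [∞, ∞, ∞, 13, ∞, 0, ∞]
  [12, 20, 28, -7, 5, 1, 0]
D(5):
  [0, 11, -1, 11, -7, -3, -2]
  [-8, 0, -9, 3, -15, -11, -10]
  [12, 20, 0, 23, 5, 9, 10]
  [∞, ∞, ∞, 0, ∞, ∞, ∞]
  [18, 26, 6, 29, 0, 15, 5]
  [∞, ∞, ∞, 13, ∞, 0, ∞]
  [12, 20, 11, -7, 5, 1, 0]
D(6):
  [0, 11, -1, 10, -7, -3, -2]
  [-8, 0, -9, 2, -15, -11, -10]
  [12, 20, 0, 22, 5, 9, 10]
  [∞, ∞, ∞, 0, ∞, ∞, ∞]
  [18, 26, 6, 28, 0, 15, 5]
  [∞, ∞, ∞, 13, ∞, 0, ∞]
  [12, 20, 11, -7, 5, 1, 0]
D(7):
  [0, 11, -1, -9, -7, -3, -2]
  [-8, 0, -9, -17, -15, -11, -10]
  [12, 20, 0, 3, 5, 9, 10]
  [∞, ∞, ∞, 0, ∞, ∞, ∞]
  [17, 25, 6, -2, 0, 6, 5]
  [∞, ∞, ∞, 13, ∞, 0, ∞]
  [12, 20, 11, -7, 5, 1, 0]
Answer: G*[3][4] = 3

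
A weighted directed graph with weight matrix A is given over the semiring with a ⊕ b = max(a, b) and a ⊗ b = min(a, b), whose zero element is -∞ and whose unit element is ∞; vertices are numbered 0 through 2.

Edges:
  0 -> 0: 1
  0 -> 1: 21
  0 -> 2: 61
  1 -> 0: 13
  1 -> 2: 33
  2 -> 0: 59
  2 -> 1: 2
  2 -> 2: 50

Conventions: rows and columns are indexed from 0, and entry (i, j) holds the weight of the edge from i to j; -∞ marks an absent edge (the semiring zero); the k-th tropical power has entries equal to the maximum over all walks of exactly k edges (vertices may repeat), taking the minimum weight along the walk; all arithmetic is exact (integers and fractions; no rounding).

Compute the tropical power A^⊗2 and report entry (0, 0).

A^⊗2:
  [59, 2, 50]
  [33, 13, 33]
  [50, 21, 59]
Key observation: the optimum is the walk 0->2->0, with weight 61 min 59 = 59.
Optimal value attained by: walk 0->2->0.
Answer: (A^⊗2)[0][0] = 59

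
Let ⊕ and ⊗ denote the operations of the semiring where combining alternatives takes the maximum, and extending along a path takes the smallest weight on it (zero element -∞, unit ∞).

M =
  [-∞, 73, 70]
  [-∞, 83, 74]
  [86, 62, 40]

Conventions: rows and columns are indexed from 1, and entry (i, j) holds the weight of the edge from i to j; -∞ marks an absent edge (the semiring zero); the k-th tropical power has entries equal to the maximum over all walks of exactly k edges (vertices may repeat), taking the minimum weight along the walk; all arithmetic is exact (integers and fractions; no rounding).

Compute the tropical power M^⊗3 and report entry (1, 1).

M^⊗2:
  [70, 73, 73]
  [74, 83, 74]
  [40, 73, 70]
M^⊗3:
  [73, 73, 73]
  [74, 83, 74]
  [70, 73, 73]
Key observation: the optimum is the walk 1->2->3->1, with weight 73 min 74 min 86 = 73.
Optimal value attained by: walk 1->2->3->1.
Answer: (M^⊗3)[1][1] = 73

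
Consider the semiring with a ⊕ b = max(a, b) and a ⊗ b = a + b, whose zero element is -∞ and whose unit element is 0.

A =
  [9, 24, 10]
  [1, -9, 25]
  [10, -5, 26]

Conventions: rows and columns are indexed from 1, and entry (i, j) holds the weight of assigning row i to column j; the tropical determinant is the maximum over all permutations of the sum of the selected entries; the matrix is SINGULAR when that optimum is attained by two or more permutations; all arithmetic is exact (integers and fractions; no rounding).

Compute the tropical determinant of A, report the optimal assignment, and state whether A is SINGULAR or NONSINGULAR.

σ = (1, 2, 3): 9 + (-9) + 26 = 26
σ = (1, 3, 2): 9 + 25 + (-5) = 29
σ = (2, 1, 3): 24 + 1 + 26 = 51
σ = (2, 3, 1): 24 + 25 + 10 = 59
σ = (3, 1, 2): 10 + 1 + (-5) = 6
σ = (3, 2, 1): 10 + (-9) + 10 = 11
Optimal value attained by: σ = (2, 3, 1).
Answer: det⊕(A) = 59; verdict: NONSINGULAR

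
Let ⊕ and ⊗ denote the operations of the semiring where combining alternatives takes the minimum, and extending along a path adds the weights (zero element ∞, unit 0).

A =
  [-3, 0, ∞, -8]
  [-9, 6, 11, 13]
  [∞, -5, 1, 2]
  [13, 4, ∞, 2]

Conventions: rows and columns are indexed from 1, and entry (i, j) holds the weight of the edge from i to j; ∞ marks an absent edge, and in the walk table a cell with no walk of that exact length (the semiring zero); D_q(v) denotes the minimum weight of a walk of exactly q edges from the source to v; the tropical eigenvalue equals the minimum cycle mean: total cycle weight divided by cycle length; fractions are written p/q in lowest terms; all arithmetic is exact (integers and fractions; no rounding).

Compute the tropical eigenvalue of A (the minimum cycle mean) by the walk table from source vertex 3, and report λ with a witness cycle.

q=0: [∞, ∞, 0, ∞]
q=1: [∞, -5, 1, 2]
q=2: [-14, -4, 2, 3]
q=3: [-17, -14, 3, -22]
q=4: [-23, -18, -3, -25]
Optimal cycle mean attained by: cycle 1->2->1, total 0 + (-9), length 2.
Answer: λ = -9/2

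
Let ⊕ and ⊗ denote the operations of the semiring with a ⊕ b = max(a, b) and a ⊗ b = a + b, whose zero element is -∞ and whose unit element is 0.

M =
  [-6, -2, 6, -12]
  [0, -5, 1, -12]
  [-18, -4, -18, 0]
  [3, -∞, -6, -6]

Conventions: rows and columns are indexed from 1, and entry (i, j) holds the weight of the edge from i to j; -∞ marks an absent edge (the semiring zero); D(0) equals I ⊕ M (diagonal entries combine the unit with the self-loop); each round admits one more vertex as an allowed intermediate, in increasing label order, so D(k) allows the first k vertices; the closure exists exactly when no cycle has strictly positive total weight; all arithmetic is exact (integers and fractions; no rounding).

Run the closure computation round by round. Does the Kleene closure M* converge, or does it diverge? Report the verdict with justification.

D(0):
  [0, -2, 6, -12]
  [0, 0, 1, -12]
  [-18, -4, 0, 0]
  [3, -∞, -6, 0]
D(1):
  [0, -2, 6, -12]
  [0, 0, 6, -12]
  [-18, -4, 0, 0]
  [3, 1, 9, 0]
Detection: at round 2, diagonal entry (3, 3) turns strictly positive.
Key observation: the cycle 3->2->1->3 has total weight (-4) + 0 + 6, which is strictly positive.
Answer: DIVERGES — positive cycle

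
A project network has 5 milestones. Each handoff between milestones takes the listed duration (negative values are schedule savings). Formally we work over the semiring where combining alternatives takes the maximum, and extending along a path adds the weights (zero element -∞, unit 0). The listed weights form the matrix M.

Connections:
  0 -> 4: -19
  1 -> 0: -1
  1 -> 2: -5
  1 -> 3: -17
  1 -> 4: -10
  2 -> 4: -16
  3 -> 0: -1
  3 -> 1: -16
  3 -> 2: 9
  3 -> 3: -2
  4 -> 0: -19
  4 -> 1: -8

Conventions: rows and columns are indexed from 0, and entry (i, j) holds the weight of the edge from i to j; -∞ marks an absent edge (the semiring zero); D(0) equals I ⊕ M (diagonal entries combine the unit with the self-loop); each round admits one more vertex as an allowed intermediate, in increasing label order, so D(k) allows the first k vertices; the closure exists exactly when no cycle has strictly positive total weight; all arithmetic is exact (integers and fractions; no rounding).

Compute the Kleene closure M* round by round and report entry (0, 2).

D(0):
  [0, -∞, -∞, -∞, -19]
  [-1, 0, -5, -17, -10]
  [-∞, -∞, 0, -∞, -16]
  [-1, -16, 9, 0, -∞]
  [-19, -8, -∞, -∞, 0]
D(1):
  [0, -∞, -∞, -∞, -19]
  [-1, 0, -5, -17, -10]
  [-∞, -∞, 0, -∞, -16]
  [-1, -16, 9, 0, -20]
  [-19, -8, -∞, -∞, 0]
D(2):
  [0, -∞, -∞, -∞, -19]
  [-1, 0, -5, -17, -10]
  [-∞, -∞, 0, -∞, -16]
  [-1, -16, 9, 0, -20]
  [-9, -8, -13, -25, 0]
D(3):
  [0, -∞, -∞, -∞, -19]
  [-1, 0, -5, -17, -10]
  [-∞, -∞, 0, -∞, -16]
  [-1, -16, 9, 0, -7]
  [-9, -8, -13, -25, 0]
D(4):
  [0, -∞, -∞, -∞, -19]
  [-1, 0, -5, -17, -10]
  [-∞, -∞, 0, -∞, -16]
  [-1, -16, 9, 0, -7]
  [-9, -8, -13, -25, 0]
D(5):
  [0, -27, -32, -44, -19]
  [-1, 0, -5, -17, -10]
  [-25, -24, 0, -41, -16]
  [-1, -15, 9, 0, -7]
  [-9, -8, -13, -25, 0]
Answer: M*[0][2] = -32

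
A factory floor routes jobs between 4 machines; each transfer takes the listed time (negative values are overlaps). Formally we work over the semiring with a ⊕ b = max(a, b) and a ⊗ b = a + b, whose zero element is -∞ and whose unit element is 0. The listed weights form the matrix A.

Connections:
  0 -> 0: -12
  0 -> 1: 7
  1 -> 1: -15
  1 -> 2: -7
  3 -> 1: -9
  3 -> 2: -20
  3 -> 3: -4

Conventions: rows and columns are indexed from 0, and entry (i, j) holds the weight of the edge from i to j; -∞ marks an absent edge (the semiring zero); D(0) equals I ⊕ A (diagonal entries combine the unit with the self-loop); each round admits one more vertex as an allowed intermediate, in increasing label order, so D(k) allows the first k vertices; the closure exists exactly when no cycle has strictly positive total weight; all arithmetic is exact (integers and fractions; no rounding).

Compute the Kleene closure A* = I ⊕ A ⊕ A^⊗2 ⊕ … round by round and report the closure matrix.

D(0):
  [0, 7, -∞, -∞]
  [-∞, 0, -7, -∞]
  [-∞, -∞, 0, -∞]
  [-∞, -9, -20, 0]
D(1):
  [0, 7, -∞, -∞]
  [-∞, 0, -7, -∞]
  [-∞, -∞, 0, -∞]
  [-∞, -9, -20, 0]
D(2):
  [0, 7, 0, -∞]
  [-∞, 0, -7, -∞]
  [-∞, -∞, 0, -∞]
  [-∞, -9, -16, 0]
D(3):
  [0, 7, 0, -∞]
  [-∞, 0, -7, -∞]
  [-∞, -∞, 0, -∞]
  [-∞, -9, -16, 0]
D(4):
  [0, 7, 0, -∞]
  [-∞, 0, -7, -∞]
  [-∞, -∞, 0, -∞]
  [-∞, -9, -16, 0]
Answer: A* = [[0, 7, 0, -∞], [-∞, 0, -7, -∞], [-∞, -∞, 0, -∞], [-∞, -9, -16, 0]]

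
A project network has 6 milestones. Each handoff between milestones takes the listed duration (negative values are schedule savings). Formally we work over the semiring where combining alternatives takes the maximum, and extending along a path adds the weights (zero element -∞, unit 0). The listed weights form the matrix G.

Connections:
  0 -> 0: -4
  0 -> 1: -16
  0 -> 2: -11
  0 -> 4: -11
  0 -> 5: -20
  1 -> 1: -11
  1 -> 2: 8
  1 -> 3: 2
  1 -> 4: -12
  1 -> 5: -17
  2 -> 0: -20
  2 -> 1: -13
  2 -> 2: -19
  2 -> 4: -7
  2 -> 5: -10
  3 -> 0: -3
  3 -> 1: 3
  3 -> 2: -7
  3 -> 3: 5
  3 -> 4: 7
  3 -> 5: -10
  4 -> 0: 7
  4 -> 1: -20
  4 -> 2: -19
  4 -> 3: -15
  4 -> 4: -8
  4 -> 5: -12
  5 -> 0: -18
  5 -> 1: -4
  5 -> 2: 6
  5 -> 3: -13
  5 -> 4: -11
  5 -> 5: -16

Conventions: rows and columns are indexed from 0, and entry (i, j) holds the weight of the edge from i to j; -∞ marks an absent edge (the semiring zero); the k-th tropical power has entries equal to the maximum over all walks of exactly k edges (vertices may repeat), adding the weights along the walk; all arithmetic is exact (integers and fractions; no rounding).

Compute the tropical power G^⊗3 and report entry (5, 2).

G^⊗2:
  [-4, -20, -8, -14, -15, -21]
  [-1, 5, -3, 7, 9, -2]
  [0, -14, -4, -11, -15, -19]
  [14, 8, 11, 10, 12, -5]
  [3, -9, -4, -10, -4, -13]
  [-4, -7, 4, -2, -1, -4]
G^⊗3:
  [-8, -11, -12, -9, -7, -18]
  [16, 10, 13, 12, 14, -3]
  [-4, -8, -6, -6, -4, -14]
  [19, 13, 16, 15, 17, 1]
  [3, -7, -1, -5, -3, -14]
  [6, 1, 2, 3, 5, -6]
Key observation: the optimum is the walk 5->2->5->2, with weight 6 + (-10) + 6 = 2.
Optimal value attained by: walk 5->2->5->2.
Answer: (G^⊗3)[5][2] = 2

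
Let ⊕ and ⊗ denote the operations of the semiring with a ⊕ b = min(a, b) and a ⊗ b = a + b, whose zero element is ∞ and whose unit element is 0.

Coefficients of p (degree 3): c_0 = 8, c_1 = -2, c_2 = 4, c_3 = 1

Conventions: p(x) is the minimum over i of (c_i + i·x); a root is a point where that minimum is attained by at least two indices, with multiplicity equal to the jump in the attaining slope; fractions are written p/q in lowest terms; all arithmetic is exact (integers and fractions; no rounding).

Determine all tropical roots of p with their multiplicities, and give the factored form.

hull edge (i=0, c=8) to (i=1, c=-2): slope -10, span 1
hull edge (i=1, c=-2) to (i=3, c=1): slope 3/2, span 2
Factored form: p(x) = 1 ⊗ (x ⊕ (-3/2)) ⊗ (x ⊕ (-3/2)) ⊗ (x ⊕ 10)
Answer: roots = -3/2 (mult 2), 10 (mult 1)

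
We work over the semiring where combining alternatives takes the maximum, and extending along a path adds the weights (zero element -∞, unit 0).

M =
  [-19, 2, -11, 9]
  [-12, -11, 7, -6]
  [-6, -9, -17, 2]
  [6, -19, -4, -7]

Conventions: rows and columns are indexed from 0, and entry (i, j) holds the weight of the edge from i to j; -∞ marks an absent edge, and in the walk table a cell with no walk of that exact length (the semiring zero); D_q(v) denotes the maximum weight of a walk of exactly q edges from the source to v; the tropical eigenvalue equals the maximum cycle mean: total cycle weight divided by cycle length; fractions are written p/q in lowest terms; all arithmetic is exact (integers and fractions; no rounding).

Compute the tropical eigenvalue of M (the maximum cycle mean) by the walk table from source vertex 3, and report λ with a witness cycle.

q=0: [-∞, -∞, -∞, 0]
q=1: [6, -19, -4, -7]
q=2: [-1, 8, -5, 15]
q=3: [21, 1, 15, 8]
q=4: [14, 23, 10, 30]
Optimal cycle mean attained by: cycle 0->3->0, total 9 + 6, length 2.
Answer: λ = 15/2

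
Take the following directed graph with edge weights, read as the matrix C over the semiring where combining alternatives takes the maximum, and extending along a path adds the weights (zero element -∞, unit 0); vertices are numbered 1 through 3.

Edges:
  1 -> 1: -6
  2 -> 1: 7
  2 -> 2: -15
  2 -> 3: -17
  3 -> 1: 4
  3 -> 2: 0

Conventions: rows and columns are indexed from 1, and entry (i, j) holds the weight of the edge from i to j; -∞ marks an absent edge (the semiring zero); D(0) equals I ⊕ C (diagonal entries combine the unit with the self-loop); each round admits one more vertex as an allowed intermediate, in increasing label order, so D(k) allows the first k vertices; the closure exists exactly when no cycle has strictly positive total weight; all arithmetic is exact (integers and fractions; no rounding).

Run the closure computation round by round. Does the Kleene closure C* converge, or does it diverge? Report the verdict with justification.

D(0):
  [0, -∞, -∞]
  [7, 0, -17]
  [4, 0, 0]
D(1):
  [0, -∞, -∞]
  [7, 0, -17]
  [4, 0, 0]
D(2):
  [0, -∞, -∞]
  [7, 0, -17]
  [7, 0, 0]
D(3):
  [0, -∞, -∞]
  [7, 0, -17]
  [7, 0, 0]
Key observation: every diagonal entry stays at the unit through all rounds, so no improving cycle exists.
Answer: CONVERGES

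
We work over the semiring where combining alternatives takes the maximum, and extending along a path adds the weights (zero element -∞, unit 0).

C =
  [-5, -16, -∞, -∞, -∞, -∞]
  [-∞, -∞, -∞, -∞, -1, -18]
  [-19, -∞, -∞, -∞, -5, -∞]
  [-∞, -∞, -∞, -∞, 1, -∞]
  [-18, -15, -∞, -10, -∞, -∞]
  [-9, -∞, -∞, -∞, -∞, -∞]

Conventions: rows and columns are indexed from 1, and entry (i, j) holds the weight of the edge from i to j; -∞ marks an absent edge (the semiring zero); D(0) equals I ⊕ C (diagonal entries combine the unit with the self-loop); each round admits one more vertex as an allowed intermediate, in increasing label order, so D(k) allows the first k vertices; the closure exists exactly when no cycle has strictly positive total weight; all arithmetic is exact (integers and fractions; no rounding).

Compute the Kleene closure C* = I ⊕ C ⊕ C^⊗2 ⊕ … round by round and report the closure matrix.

D(0):
  [0, -16, -∞, -∞, -∞, -∞]
  [-∞, 0, -∞, -∞, -1, -18]
  [-19, -∞, 0, -∞, -5, -∞]
  [-∞, -∞, -∞, 0, 1, -∞]
  [-18, -15, -∞, -10, 0, -∞]
  [-9, -∞, -∞, -∞, -∞, 0]
D(1):
  [0, -16, -∞, -∞, -∞, -∞]
  [-∞, 0, -∞, -∞, -1, -18]
  [-19, -35, 0, -∞, -5, -∞]
  [-∞, -∞, -∞, 0, 1, -∞]
  [-18, -15, -∞, -10, 0, -∞]
  [-9, -25, -∞, -∞, -∞, 0]
D(2):
  [0, -16, -∞, -∞, -17, -34]
  [-∞, 0, -∞, -∞, -1, -18]
  [-19, -35, 0, -∞, -5, -53]
  [-∞, -∞, -∞, 0, 1, -∞]
  [-18, -15, -∞, -10, 0, -33]
  [-9, -25, -∞, -∞, -26, 0]
D(3):
  [0, -16, -∞, -∞, -17, -34]
  [-∞, 0, -∞, -∞, -1, -18]
  [-19, -35, 0, -∞, -5, -53]
  [-∞, -∞, -∞, 0, 1, -∞]
  [-18, -15, -∞, -10, 0, -33]
  [-9, -25, -∞, -∞, -26, 0]
D(4):
  [0, -16, -∞, -∞, -17, -34]
  [-∞, 0, -∞, -∞, -1, -18]
  [-19, -35, 0, -∞, -5, -53]
  [-∞, -∞, -∞, 0, 1, -∞]
  [-18, -15, -∞, -10, 0, -33]
  [-9, -25, -∞, -∞, -26, 0]
D(5):
  [0, -16, -∞, -27, -17, -34]
  [-19, 0, -∞, -11, -1, -18]
  [-19, -20, 0, -15, -5, -38]
  [-17, -14, -∞, 0, 1, -32]
  [-18, -15, -∞, -10, 0, -33]
  [-9, -25, -∞, -36, -26, 0]
D(6):
  [0, -16, -∞, -27, -17, -34]
  [-19, 0, -∞, -11, -1, -18]
  [-19, -20, 0, -15, -5, -38]
  [-17, -14, -∞, 0, 1, -32]
  [-18, -15, -∞, -10, 0, -33]
  [-9, -25, -∞, -36, -26, 0]
Answer: C* = [[0, -16, -∞, -27, -17, -34], [-19, 0, -∞, -11, -1, -18], [-19, -20, 0, -15, -5, -38], [-17, -14, -∞, 0, 1, -32], [-18, -15, -∞, -10, 0, -33], [-9, -25, -∞, -36, -26, 0]]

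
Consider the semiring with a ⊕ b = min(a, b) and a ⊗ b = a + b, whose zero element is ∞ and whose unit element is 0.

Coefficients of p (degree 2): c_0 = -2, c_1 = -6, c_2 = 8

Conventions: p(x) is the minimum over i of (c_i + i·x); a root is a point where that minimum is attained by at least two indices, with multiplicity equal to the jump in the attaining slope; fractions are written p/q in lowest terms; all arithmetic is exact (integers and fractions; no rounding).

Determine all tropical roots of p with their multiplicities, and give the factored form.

hull edge (i=0, c=-2) to (i=1, c=-6): slope -4, span 1
hull edge (i=1, c=-6) to (i=2, c=8): slope 14, span 1
Factored form: p(x) = 8 ⊗ (x ⊕ (-14)) ⊗ (x ⊕ 4)
Answer: roots = -14 (mult 1), 4 (mult 1)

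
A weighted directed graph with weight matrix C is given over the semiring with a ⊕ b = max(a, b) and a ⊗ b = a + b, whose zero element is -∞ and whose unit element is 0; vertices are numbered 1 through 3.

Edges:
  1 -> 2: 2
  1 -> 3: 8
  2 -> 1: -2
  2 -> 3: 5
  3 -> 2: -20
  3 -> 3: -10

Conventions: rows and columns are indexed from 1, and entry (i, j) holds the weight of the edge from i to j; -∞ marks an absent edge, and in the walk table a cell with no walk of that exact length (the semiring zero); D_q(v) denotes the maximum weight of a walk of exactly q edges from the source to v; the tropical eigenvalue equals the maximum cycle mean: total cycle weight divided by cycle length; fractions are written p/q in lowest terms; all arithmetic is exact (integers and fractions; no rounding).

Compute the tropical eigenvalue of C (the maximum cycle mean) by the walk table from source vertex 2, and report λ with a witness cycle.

q=0: [-∞, 0, -∞]
q=1: [-2, -∞, 5]
q=2: [-∞, 0, 6]
q=3: [-2, -14, 5]
Optimal cycle mean attained by: cycle 1->2->1, total 2 + (-2), length 2.
Answer: λ = 0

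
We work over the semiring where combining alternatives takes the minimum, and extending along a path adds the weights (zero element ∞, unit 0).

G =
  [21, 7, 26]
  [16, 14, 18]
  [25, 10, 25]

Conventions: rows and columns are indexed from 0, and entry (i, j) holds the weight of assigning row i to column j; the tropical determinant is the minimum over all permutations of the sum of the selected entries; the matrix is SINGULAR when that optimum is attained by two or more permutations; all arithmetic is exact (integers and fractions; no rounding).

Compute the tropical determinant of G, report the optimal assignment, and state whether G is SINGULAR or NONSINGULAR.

σ = (0, 1, 2): 21 + 14 + 25 = 60
σ = (0, 2, 1): 21 + 18 + 10 = 49
σ = (1, 0, 2): 7 + 16 + 25 = 48
σ = (1, 2, 0): 7 + 18 + 25 = 50
σ = (2, 0, 1): 26 + 16 + 10 = 52
σ = (2, 1, 0): 26 + 14 + 25 = 65
Optimal value attained by: σ = (1, 0, 2).
Answer: det⊕(G) = 48; verdict: NONSINGULAR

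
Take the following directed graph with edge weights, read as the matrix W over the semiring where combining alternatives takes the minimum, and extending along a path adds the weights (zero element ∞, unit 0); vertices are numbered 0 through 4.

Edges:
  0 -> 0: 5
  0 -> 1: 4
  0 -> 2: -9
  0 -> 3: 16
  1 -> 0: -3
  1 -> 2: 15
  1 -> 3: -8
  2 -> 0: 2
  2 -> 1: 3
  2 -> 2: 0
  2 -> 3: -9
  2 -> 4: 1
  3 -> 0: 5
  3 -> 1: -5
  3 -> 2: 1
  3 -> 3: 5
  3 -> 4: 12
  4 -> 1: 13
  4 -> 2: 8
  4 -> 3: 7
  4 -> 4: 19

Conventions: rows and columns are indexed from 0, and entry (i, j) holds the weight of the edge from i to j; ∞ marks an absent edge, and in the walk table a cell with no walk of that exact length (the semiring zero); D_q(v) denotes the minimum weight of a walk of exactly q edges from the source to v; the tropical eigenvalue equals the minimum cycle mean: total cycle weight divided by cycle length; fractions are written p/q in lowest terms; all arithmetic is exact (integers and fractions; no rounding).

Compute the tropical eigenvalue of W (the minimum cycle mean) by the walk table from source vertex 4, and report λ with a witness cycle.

q=0: [∞, ∞, ∞, ∞, 0]
q=1: [∞, 13, 8, 7, 19]
q=2: [10, 2, 8, -1, 9]
q=3: [-1, -6, 0, -6, 9]
q=4: [-9, -11, -10, -14, 1]
q=5: [-14, -19, -18, -19, -9]
Optimal cycle mean attained by: cycle 0->2->3->1->0, total (-9) + (-9) + (-5) + (-3), length 4.
Answer: λ = -13/2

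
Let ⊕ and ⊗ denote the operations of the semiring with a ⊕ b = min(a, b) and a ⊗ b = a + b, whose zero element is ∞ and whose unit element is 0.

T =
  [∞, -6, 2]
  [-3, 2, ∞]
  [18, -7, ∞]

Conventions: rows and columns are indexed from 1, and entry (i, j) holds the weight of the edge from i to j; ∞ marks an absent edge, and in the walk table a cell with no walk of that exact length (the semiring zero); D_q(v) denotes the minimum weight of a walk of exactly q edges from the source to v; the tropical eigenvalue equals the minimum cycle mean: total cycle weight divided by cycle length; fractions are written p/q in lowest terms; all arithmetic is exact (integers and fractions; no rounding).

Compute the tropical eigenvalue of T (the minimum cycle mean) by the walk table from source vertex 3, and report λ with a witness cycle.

q=0: [∞, ∞, 0]
q=1: [18, -7, ∞]
q=2: [-10, -5, 20]
q=3: [-8, -16, -8]
Optimal cycle mean attained by: cycle 1->2->1, total (-6) + (-3), length 2.
Answer: λ = -9/2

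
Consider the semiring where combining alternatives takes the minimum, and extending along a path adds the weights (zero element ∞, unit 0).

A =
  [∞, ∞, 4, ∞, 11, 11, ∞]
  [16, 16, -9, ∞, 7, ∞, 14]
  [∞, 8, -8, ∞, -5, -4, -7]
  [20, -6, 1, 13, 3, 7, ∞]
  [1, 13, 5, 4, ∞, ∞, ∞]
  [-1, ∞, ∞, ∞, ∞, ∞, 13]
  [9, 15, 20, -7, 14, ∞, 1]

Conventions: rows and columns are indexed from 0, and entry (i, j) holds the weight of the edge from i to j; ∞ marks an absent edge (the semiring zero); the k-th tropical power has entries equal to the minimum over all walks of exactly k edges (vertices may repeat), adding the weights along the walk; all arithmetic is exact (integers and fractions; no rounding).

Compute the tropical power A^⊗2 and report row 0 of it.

A^⊗2:
  [10, 12, -4, 15, -1, 0, -3]
  [8, -1, -17, 7, -14, -13, -16]
  [-5, 0, -16, -14, -13, -12, -15]
  [4, 7, -15, 7, -4, -3, -6]
  [24, -2, -3, 17, 0, 1, -2]
  [22, 28, 3, 6, 10, 10, 14]
  [10, -13, -6, -6, -4, 0, 2]
Answer: row 0 of A^⊗2 = [10, 12, -4, 15, -1, 0, -3]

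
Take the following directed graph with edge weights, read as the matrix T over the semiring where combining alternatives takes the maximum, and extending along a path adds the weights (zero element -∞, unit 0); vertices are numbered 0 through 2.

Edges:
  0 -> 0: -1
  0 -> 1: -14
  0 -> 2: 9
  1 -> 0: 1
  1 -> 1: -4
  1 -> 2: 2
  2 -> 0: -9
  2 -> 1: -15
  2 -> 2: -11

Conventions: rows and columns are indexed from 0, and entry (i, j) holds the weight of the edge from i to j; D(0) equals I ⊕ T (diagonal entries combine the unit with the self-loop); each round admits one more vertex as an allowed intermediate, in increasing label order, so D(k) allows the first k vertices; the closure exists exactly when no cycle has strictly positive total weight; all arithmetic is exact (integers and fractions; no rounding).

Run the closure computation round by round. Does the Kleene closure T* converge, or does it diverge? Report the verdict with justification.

D(0):
  [0, -14, 9]
  [1, 0, 2]
  [-9, -15, 0]
D(1):
  [0, -14, 9]
  [1, 0, 10]
  [-9, -15, 0]
D(2):
  [0, -14, 9]
  [1, 0, 10]
  [-9, -15, 0]
D(3):
  [0, -6, 9]
  [1, 0, 10]
  [-9, -15, 0]
Key observation: every diagonal entry stays at the unit through all rounds, so no improving cycle exists.
Answer: CONVERGES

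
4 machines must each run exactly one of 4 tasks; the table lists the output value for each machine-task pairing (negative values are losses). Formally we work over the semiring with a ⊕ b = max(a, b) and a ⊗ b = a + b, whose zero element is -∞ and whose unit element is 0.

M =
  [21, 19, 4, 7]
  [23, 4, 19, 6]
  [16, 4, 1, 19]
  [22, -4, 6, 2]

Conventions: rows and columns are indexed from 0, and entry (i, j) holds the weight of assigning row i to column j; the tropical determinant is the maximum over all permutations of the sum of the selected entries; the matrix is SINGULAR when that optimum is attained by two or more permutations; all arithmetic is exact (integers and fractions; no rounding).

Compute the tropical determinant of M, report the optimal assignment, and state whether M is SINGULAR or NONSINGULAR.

σ = (0, 1, 2, 3): 21 + 4 + 1 + 2 = 28
σ = (0, 1, 3, 2): 21 + 4 + 19 + 6 = 50
σ = (0, 2, 1, 3): 21 + 19 + 4 + 2 = 46
σ = (0, 2, 3, 1): 21 + 19 + 19 + (-4) = 55
σ = (0, 3, 1, 2): 21 + 6 + 4 + 6 = 37
σ = (0, 3, 2, 1): 21 + 6 + 1 + (-4) = 24
σ = (1, 0, 2, 3): 19 + 23 + 1 + 2 = 45
σ = (1, 0, 3, 2): 19 + 23 + 19 + 6 = 67
σ = (1, 2, 0, 3): 19 + 19 + 16 + 2 = 56
σ = (1, 2, 3, 0): 19 + 19 + 19 + 22 = 79
σ = (1, 3, 0, 2): 19 + 6 + 16 + 6 = 47
σ = (1, 3, 2, 0): 19 + 6 + 1 + 22 = 48
σ = (2, 0, 1, 3): 4 + 23 + 4 + 2 = 33
σ = (2, 0, 3, 1): 4 + 23 + 19 + (-4) = 42
σ = (2, 1, 0, 3): 4 + 4 + 16 + 2 = 26
σ = (2, 1, 3, 0): 4 + 4 + 19 + 22 = 49
σ = (2, 3, 0, 1): 4 + 6 + 16 + (-4) = 22
σ = (2, 3, 1, 0): 4 + 6 + 4 + 22 = 36
σ = (3, 0, 1, 2): 7 + 23 + 4 + 6 = 40
σ = (3, 0, 2, 1): 7 + 23 + 1 + (-4) = 27
σ = (3, 1, 0, 2): 7 + 4 + 16 + 6 = 33
σ = (3, 1, 2, 0): 7 + 4 + 1 + 22 = 34
σ = (3, 2, 0, 1): 7 + 19 + 16 + (-4) = 38
σ = (3, 2, 1, 0): 7 + 19 + 4 + 22 = 52
Optimal value attained by: σ = (1, 2, 3, 0).
Answer: det⊕(M) = 79; verdict: NONSINGULAR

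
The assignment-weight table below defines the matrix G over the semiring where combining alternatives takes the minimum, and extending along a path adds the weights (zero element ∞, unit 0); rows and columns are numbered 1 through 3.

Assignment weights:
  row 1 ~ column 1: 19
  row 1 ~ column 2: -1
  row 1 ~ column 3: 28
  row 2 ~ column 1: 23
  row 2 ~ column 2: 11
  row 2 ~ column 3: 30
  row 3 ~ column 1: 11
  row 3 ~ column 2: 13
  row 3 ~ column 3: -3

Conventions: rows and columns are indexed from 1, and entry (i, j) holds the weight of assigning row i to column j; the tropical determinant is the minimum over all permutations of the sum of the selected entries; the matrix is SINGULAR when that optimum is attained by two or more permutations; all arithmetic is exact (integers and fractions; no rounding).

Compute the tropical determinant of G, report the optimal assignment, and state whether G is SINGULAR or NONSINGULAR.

σ = (1, 2, 3): 19 + 11 + (-3) = 27
σ = (1, 3, 2): 19 + 30 + 13 = 62
σ = (2, 1, 3): (-1) + 23 + (-3) = 19
σ = (2, 3, 1): (-1) + 30 + 11 = 40
σ = (3, 1, 2): 28 + 23 + 13 = 64
σ = (3, 2, 1): 28 + 11 + 11 = 50
Optimal value attained by: σ = (2, 1, 3).
Answer: det⊕(G) = 19; verdict: NONSINGULAR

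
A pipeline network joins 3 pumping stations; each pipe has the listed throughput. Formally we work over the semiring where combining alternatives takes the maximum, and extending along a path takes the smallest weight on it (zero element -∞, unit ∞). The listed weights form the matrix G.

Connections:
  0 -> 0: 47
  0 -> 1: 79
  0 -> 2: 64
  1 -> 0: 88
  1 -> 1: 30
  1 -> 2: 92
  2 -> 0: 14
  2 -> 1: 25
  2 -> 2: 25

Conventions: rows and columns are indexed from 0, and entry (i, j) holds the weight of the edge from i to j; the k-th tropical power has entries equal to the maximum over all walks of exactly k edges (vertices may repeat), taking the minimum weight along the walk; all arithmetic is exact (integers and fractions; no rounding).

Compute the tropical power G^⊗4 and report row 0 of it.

G^⊗2:
  [79, 47, 79]
  [47, 79, 64]
  [25, 25, 25]
G^⊗3:
  [47, 79, 64]
  [79, 47, 79]
  [25, 25, 25]
G^⊗4:
  [79, 47, 79]
  [47, 79, 64]
  [25, 25, 25]
Answer: row 0 of G^⊗4 = [79, 47, 79]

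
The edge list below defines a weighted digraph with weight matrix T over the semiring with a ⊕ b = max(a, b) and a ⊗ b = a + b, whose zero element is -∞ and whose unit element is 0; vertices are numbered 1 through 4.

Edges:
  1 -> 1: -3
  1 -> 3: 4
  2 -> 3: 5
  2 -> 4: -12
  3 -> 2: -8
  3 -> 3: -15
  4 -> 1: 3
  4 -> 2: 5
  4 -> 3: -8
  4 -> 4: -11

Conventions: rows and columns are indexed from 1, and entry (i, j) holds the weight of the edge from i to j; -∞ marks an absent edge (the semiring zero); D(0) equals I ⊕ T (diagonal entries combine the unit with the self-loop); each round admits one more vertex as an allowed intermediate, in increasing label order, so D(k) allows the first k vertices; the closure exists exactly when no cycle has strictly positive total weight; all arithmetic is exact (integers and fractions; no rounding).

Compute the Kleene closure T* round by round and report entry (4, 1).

D(0):
  [0, -∞, 4, -∞]
  [-∞, 0, 5, -12]
  [-∞, -8, 0, -∞]
  [3, 5, -8, 0]
D(1):
  [0, -∞, 4, -∞]
  [-∞, 0, 5, -12]
  [-∞, -8, 0, -∞]
  [3, 5, 7, 0]
D(2):
  [0, -∞, 4, -∞]
  [-∞, 0, 5, -12]
  [-∞, -8, 0, -20]
  [3, 5, 10, 0]
D(3):
  [0, -4, 4, -16]
  [-∞, 0, 5, -12]
  [-∞, -8, 0, -20]
  [3, 5, 10, 0]
D(4):
  [0, -4, 4, -16]
  [-9, 0, 5, -12]
  [-17, -8, 0, -20]
  [3, 5, 10, 0]
Answer: T*[4][1] = 3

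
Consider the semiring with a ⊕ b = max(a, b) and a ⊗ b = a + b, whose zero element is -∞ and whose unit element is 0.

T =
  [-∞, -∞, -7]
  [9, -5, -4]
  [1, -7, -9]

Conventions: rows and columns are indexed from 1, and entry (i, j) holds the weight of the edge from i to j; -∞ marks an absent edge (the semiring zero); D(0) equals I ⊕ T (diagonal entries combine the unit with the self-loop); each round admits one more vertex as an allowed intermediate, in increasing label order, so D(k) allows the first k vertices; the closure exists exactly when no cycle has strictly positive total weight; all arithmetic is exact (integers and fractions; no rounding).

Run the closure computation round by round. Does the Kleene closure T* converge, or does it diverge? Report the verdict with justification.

D(0):
  [0, -∞, -7]
  [9, 0, -4]
  [1, -7, 0]
D(1):
  [0, -∞, -7]
  [9, 0, 2]
  [1, -7, 0]
D(2):
  [0, -∞, -7]
  [9, 0, 2]
  [2, -7, 0]
D(3):
  [0, -14, -7]
  [9, 0, 2]
  [2, -7, 0]
Key observation: every diagonal entry stays at the unit through all rounds, so no improving cycle exists.
Answer: CONVERGES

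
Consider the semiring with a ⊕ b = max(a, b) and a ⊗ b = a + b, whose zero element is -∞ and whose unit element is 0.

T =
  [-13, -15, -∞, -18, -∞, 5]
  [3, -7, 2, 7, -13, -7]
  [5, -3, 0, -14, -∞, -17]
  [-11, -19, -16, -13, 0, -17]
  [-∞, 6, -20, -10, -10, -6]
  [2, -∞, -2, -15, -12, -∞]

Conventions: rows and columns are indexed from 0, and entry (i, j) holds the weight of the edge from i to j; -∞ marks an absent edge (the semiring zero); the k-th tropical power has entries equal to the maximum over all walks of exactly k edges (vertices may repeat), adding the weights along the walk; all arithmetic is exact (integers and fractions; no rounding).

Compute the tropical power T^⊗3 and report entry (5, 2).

T^⊗2:
  [7, -22, 3, -8, -7, -8]
  [7, -1, 2, 0, 7, 8]
  [5, -3, 0, 4, -14, 10]
  [-11, 6, -16, -10, -10, -6]
  [9, -1, 8, 13, -7, -1]
  [3, -5, -2, -16, -15, 7]
T^⊗3:
  [8, 0, 3, -11, -8, 12]
  [10, 13, 6, 6, 0, 12]
  [12, -3, 8, 4, 4, 10]
  [9, -1, 8, 13, -7, -1]
  [13, 5, 8, 6, 13, 14]
  [9, -5, 5, 2, -5, 8]
Key observation: the optimum is the walk 5->0->5->2, with weight 2 + 5 + (-2) = 5.
Optimal value attained by: walk 5->0->5->2.
Answer: (T^⊗3)[5][2] = 5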